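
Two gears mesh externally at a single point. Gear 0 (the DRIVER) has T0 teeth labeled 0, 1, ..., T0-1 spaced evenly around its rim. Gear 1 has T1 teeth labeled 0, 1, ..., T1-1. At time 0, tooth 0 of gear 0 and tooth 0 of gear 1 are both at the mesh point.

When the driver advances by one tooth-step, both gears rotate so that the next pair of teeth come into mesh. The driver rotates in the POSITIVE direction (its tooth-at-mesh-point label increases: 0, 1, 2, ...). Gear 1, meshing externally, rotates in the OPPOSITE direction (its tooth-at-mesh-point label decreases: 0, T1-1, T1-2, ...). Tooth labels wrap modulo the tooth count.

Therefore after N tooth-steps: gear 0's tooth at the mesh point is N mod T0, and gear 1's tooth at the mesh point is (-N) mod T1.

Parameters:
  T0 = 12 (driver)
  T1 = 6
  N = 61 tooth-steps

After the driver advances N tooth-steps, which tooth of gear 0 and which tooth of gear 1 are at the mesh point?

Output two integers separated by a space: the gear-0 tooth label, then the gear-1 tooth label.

Answer: 1 5

Derivation:
Gear 0 (driver, T0=12): tooth at mesh = N mod T0
  61 = 5 * 12 + 1, so 61 mod 12 = 1
  gear 0 tooth = 1
Gear 1 (driven, T1=6): tooth at mesh = (-N) mod T1
  61 = 10 * 6 + 1, so 61 mod 6 = 1
  (-61) mod 6 = (-1) mod 6 = 6 - 1 = 5
Mesh after 61 steps: gear-0 tooth 1 meets gear-1 tooth 5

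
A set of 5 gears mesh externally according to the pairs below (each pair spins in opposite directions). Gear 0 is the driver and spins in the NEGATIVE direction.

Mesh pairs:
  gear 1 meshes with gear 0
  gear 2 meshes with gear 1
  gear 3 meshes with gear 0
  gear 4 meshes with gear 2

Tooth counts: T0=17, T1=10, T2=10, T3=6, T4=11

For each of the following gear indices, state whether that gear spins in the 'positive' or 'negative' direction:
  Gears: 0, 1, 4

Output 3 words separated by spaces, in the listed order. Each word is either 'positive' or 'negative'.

Answer: negative positive positive

Derivation:
Gear 0 (driver): negative (depth 0)
  gear 1: meshes with gear 0 -> depth 1 -> positive (opposite of gear 0)
  gear 2: meshes with gear 1 -> depth 2 -> negative (opposite of gear 1)
  gear 3: meshes with gear 0 -> depth 1 -> positive (opposite of gear 0)
  gear 4: meshes with gear 2 -> depth 3 -> positive (opposite of gear 2)
Queried indices 0, 1, 4 -> negative, positive, positive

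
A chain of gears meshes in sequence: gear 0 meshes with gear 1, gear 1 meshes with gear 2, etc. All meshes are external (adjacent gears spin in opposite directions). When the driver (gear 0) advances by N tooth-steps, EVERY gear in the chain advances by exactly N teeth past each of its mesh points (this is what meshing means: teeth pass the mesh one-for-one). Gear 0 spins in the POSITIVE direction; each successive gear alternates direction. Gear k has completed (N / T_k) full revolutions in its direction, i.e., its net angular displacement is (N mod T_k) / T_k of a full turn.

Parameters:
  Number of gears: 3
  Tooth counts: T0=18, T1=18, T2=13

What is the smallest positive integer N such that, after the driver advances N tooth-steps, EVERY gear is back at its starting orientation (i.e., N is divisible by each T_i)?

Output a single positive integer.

Answer: 234

Derivation:
Gear k returns to start when N is a multiple of T_k.
All gears at start simultaneously when N is a common multiple of [18, 18, 13]; the smallest such N is lcm(18, 18, 13).
Start: lcm = T0 = 18
Fold in T1=18: gcd(18, 18) = 18; lcm(18, 18) = 18 * 18 / 18 = 324 / 18 = 18
Fold in T2=13: gcd(18, 13) = 1; lcm(18, 13) = 18 * 13 / 1 = 234 / 1 = 234
Full cycle length = 234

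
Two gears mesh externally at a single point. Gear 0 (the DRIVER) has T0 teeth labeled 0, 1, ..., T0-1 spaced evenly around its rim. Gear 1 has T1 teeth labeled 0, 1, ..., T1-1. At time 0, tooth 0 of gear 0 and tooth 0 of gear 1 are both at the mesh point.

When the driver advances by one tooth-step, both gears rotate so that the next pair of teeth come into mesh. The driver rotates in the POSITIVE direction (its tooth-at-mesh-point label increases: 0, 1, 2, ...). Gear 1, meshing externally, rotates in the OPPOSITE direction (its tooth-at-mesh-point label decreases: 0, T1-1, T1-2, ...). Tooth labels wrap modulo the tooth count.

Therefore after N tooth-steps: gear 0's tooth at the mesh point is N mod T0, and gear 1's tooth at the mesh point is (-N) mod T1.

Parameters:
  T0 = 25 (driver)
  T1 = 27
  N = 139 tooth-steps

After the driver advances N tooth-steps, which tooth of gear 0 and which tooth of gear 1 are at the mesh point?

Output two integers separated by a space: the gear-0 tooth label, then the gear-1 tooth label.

Answer: 14 23

Derivation:
Gear 0 (driver, T0=25): tooth at mesh = N mod T0
  139 = 5 * 25 + 14, so 139 mod 25 = 14
  gear 0 tooth = 14
Gear 1 (driven, T1=27): tooth at mesh = (-N) mod T1
  139 = 5 * 27 + 4, so 139 mod 27 = 4
  (-139) mod 27 = (-4) mod 27 = 27 - 4 = 23
Mesh after 139 steps: gear-0 tooth 14 meets gear-1 tooth 23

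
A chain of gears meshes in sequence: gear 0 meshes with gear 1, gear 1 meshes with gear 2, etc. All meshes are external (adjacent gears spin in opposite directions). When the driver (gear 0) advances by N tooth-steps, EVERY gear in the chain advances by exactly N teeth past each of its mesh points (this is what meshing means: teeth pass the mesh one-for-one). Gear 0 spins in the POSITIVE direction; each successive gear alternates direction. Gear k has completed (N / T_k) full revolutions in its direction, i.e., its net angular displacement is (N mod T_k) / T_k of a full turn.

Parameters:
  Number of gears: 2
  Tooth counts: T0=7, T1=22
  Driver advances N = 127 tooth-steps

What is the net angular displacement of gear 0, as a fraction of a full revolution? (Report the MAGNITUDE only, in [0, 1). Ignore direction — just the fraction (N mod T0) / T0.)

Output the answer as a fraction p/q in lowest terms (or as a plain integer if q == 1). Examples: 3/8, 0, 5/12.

Chain of 2 gears, tooth counts: [7, 22]
  gear 0: T0=7, direction=positive, advance = 127 mod 7 = 1 teeth = 1/7 turn
  gear 1: T1=22, direction=negative, advance = 127 mod 22 = 17 teeth = 17/22 turn
Gear 0: 127 mod 7 = 1
Fraction = 1 / 7 = 1/7 (gcd(1,7)=1) = 1/7

Answer: 1/7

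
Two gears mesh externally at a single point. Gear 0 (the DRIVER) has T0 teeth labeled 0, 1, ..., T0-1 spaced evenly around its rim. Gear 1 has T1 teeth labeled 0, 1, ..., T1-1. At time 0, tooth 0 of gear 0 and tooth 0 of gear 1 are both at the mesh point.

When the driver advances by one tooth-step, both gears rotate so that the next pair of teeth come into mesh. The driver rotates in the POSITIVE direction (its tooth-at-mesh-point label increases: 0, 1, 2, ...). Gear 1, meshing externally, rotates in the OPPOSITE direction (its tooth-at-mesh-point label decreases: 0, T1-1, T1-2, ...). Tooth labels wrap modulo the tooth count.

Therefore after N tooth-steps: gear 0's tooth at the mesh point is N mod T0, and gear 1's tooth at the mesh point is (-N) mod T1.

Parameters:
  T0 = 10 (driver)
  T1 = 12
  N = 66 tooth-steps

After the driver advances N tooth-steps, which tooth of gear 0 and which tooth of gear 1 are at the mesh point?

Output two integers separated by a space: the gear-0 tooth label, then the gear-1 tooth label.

Gear 0 (driver, T0=10): tooth at mesh = N mod T0
  66 = 6 * 10 + 6, so 66 mod 10 = 6
  gear 0 tooth = 6
Gear 1 (driven, T1=12): tooth at mesh = (-N) mod T1
  66 = 5 * 12 + 6, so 66 mod 12 = 6
  (-66) mod 12 = (-6) mod 12 = 12 - 6 = 6
Mesh after 66 steps: gear-0 tooth 6 meets gear-1 tooth 6

Answer: 6 6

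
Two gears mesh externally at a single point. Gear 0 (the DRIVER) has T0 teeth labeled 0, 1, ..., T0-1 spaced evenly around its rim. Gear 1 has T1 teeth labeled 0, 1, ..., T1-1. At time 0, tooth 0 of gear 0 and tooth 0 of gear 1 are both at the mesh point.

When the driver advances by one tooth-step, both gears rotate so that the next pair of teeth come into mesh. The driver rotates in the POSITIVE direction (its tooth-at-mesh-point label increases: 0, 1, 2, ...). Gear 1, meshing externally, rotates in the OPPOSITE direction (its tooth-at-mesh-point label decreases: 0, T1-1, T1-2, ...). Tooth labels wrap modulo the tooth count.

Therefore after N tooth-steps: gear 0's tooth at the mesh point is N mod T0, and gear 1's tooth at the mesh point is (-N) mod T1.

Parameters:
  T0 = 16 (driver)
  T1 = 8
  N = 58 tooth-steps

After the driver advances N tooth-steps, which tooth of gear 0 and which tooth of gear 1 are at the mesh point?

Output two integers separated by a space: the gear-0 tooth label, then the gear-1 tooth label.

Gear 0 (driver, T0=16): tooth at mesh = N mod T0
  58 = 3 * 16 + 10, so 58 mod 16 = 10
  gear 0 tooth = 10
Gear 1 (driven, T1=8): tooth at mesh = (-N) mod T1
  58 = 7 * 8 + 2, so 58 mod 8 = 2
  (-58) mod 8 = (-2) mod 8 = 8 - 2 = 6
Mesh after 58 steps: gear-0 tooth 10 meets gear-1 tooth 6

Answer: 10 6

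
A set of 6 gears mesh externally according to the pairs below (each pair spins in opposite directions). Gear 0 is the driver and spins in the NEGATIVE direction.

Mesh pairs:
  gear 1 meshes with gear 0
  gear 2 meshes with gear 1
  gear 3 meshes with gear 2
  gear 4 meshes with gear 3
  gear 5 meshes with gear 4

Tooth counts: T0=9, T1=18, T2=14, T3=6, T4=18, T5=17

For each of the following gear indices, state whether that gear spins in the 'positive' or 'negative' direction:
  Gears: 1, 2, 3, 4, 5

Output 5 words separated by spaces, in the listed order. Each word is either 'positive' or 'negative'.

Gear 0 (driver): negative (depth 0)
  gear 1: meshes with gear 0 -> depth 1 -> positive (opposite of gear 0)
  gear 2: meshes with gear 1 -> depth 2 -> negative (opposite of gear 1)
  gear 3: meshes with gear 2 -> depth 3 -> positive (opposite of gear 2)
  gear 4: meshes with gear 3 -> depth 4 -> negative (opposite of gear 3)
  gear 5: meshes with gear 4 -> depth 5 -> positive (opposite of gear 4)
Queried indices 1, 2, 3, 4, 5 -> positive, negative, positive, negative, positive

Answer: positive negative positive negative positive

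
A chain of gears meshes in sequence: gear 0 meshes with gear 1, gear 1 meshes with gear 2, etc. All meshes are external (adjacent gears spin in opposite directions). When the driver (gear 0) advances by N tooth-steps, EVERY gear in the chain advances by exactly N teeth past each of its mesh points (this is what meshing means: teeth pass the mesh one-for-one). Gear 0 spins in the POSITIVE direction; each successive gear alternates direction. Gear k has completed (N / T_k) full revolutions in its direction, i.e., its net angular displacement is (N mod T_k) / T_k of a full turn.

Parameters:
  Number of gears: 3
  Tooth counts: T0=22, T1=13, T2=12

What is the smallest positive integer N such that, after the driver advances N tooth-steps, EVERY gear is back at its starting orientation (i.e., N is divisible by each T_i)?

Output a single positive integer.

Answer: 1716

Derivation:
Gear k returns to start when N is a multiple of T_k.
All gears at start simultaneously when N is a common multiple of [22, 13, 12]; the smallest such N is lcm(22, 13, 12).
Start: lcm = T0 = 22
Fold in T1=13: gcd(22, 13) = 1; lcm(22, 13) = 22 * 13 / 1 = 286 / 1 = 286
Fold in T2=12: gcd(286, 12) = 2; lcm(286, 12) = 286 * 12 / 2 = 3432 / 2 = 1716
Full cycle length = 1716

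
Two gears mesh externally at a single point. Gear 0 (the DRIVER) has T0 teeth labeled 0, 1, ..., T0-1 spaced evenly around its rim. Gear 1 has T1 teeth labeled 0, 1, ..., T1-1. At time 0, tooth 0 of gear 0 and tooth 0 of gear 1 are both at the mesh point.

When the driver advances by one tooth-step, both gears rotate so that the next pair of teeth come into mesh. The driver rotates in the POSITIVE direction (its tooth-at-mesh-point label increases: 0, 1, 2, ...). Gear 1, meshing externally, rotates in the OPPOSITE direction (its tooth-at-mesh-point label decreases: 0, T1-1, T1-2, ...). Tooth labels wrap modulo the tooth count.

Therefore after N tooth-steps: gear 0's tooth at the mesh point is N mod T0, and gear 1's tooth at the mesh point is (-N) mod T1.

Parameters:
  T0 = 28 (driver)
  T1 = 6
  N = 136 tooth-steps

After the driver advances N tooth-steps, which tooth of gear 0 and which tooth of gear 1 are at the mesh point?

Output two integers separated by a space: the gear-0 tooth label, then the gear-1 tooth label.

Gear 0 (driver, T0=28): tooth at mesh = N mod T0
  136 = 4 * 28 + 24, so 136 mod 28 = 24
  gear 0 tooth = 24
Gear 1 (driven, T1=6): tooth at mesh = (-N) mod T1
  136 = 22 * 6 + 4, so 136 mod 6 = 4
  (-136) mod 6 = (-4) mod 6 = 6 - 4 = 2
Mesh after 136 steps: gear-0 tooth 24 meets gear-1 tooth 2

Answer: 24 2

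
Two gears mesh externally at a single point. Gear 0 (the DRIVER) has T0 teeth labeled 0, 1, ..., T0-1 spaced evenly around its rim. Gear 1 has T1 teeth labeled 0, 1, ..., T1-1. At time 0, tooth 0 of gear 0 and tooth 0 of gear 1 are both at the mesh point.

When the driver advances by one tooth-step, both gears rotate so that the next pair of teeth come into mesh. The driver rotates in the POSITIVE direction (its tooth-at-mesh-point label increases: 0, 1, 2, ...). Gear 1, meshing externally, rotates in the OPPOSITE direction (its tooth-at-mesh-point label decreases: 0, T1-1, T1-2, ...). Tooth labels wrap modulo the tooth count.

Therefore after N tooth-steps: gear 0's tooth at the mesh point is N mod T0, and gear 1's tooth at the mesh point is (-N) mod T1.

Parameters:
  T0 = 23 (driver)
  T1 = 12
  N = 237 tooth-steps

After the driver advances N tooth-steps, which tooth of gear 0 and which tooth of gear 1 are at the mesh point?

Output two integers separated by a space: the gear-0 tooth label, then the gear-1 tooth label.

Gear 0 (driver, T0=23): tooth at mesh = N mod T0
  237 = 10 * 23 + 7, so 237 mod 23 = 7
  gear 0 tooth = 7
Gear 1 (driven, T1=12): tooth at mesh = (-N) mod T1
  237 = 19 * 12 + 9, so 237 mod 12 = 9
  (-237) mod 12 = (-9) mod 12 = 12 - 9 = 3
Mesh after 237 steps: gear-0 tooth 7 meets gear-1 tooth 3

Answer: 7 3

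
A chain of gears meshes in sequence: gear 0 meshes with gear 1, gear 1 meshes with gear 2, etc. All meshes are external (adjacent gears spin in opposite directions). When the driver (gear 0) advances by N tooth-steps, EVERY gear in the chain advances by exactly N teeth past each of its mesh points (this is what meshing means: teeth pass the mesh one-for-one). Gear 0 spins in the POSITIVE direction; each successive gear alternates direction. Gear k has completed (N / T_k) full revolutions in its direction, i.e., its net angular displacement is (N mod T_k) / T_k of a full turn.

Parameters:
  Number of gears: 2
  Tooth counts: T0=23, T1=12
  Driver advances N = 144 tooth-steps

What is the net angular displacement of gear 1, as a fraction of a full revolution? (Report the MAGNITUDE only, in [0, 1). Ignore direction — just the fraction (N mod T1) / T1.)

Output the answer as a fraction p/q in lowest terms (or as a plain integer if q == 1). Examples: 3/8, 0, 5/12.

Chain of 2 gears, tooth counts: [23, 12]
  gear 0: T0=23, direction=positive, advance = 144 mod 23 = 6 teeth = 6/23 turn
  gear 1: T1=12, direction=negative, advance = 144 mod 12 = 0 teeth = 0/12 turn
Gear 1: 144 mod 12 = 0
Fraction = 0 / 12 = 0/1 (gcd(0,12)=12) = 0

Answer: 0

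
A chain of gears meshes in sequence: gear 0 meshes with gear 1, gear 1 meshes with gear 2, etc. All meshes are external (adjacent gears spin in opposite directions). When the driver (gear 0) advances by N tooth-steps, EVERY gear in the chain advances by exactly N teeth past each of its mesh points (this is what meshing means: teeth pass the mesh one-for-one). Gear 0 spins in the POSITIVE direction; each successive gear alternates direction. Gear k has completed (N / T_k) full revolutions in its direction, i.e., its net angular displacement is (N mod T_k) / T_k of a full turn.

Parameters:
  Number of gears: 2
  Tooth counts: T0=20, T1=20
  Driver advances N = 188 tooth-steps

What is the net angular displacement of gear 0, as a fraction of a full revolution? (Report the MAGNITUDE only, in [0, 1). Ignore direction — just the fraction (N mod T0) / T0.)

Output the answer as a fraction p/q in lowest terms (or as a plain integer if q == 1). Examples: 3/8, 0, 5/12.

Chain of 2 gears, tooth counts: [20, 20]
  gear 0: T0=20, direction=positive, advance = 188 mod 20 = 8 teeth = 8/20 turn
  gear 1: T1=20, direction=negative, advance = 188 mod 20 = 8 teeth = 8/20 turn
Gear 0: 188 mod 20 = 8
Fraction = 8 / 20 = 2/5 (gcd(8,20)=4) = 2/5

Answer: 2/5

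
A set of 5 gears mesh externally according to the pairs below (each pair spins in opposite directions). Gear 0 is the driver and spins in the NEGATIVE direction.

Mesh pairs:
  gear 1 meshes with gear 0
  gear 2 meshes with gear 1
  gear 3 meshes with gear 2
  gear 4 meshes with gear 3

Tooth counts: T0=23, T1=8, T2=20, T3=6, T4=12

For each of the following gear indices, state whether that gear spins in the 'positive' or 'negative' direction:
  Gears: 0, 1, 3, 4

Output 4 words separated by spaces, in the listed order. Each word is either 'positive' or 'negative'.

Gear 0 (driver): negative (depth 0)
  gear 1: meshes with gear 0 -> depth 1 -> positive (opposite of gear 0)
  gear 2: meshes with gear 1 -> depth 2 -> negative (opposite of gear 1)
  gear 3: meshes with gear 2 -> depth 3 -> positive (opposite of gear 2)
  gear 4: meshes with gear 3 -> depth 4 -> negative (opposite of gear 3)
Queried indices 0, 1, 3, 4 -> negative, positive, positive, negative

Answer: negative positive positive negative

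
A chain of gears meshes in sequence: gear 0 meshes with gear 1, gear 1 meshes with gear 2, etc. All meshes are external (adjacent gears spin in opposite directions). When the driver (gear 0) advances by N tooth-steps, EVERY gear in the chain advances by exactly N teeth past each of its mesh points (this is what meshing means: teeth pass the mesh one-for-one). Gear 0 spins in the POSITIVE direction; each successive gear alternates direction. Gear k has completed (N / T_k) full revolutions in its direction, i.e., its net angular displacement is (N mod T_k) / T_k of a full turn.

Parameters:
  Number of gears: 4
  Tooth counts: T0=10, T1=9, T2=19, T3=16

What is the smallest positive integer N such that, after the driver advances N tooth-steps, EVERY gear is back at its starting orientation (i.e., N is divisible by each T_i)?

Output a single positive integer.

Gear k returns to start when N is a multiple of T_k.
All gears at start simultaneously when N is a common multiple of [10, 9, 19, 16]; the smallest such N is lcm(10, 9, 19, 16).
Start: lcm = T0 = 10
Fold in T1=9: gcd(10, 9) = 1; lcm(10, 9) = 10 * 9 / 1 = 90 / 1 = 90
Fold in T2=19: gcd(90, 19) = 1; lcm(90, 19) = 90 * 19 / 1 = 1710 / 1 = 1710
Fold in T3=16: gcd(1710, 16) = 2; lcm(1710, 16) = 1710 * 16 / 2 = 27360 / 2 = 13680
Full cycle length = 13680

Answer: 13680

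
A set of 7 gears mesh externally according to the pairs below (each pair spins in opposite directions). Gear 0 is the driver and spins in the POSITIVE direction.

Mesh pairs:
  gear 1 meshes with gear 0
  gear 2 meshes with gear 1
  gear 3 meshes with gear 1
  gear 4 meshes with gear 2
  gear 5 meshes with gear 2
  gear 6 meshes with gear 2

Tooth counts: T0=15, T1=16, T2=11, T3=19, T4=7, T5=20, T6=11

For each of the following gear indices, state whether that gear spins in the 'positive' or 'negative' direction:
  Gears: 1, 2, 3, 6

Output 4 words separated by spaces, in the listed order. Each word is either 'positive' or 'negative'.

Gear 0 (driver): positive (depth 0)
  gear 1: meshes with gear 0 -> depth 1 -> negative (opposite of gear 0)
  gear 2: meshes with gear 1 -> depth 2 -> positive (opposite of gear 1)
  gear 3: meshes with gear 1 -> depth 2 -> positive (opposite of gear 1)
  gear 4: meshes with gear 2 -> depth 3 -> negative (opposite of gear 2)
  gear 5: meshes with gear 2 -> depth 3 -> negative (opposite of gear 2)
  gear 6: meshes with gear 2 -> depth 3 -> negative (opposite of gear 2)
Queried indices 1, 2, 3, 6 -> negative, positive, positive, negative

Answer: negative positive positive negative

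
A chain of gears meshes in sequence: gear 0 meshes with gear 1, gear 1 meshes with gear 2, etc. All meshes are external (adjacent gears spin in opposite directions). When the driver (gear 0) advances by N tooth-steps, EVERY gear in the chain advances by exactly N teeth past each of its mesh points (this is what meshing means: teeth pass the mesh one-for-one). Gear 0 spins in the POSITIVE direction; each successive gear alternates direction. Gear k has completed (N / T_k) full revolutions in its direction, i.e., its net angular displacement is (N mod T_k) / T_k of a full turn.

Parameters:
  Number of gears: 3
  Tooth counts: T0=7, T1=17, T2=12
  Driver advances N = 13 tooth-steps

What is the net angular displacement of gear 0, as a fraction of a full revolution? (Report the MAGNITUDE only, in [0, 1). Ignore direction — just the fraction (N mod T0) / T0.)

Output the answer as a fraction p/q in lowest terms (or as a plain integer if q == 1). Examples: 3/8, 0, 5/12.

Chain of 3 gears, tooth counts: [7, 17, 12]
  gear 0: T0=7, direction=positive, advance = 13 mod 7 = 6 teeth = 6/7 turn
  gear 1: T1=17, direction=negative, advance = 13 mod 17 = 13 teeth = 13/17 turn
  gear 2: T2=12, direction=positive, advance = 13 mod 12 = 1 teeth = 1/12 turn
Gear 0: 13 mod 7 = 6
Fraction = 6 / 7 = 6/7 (gcd(6,7)=1) = 6/7

Answer: 6/7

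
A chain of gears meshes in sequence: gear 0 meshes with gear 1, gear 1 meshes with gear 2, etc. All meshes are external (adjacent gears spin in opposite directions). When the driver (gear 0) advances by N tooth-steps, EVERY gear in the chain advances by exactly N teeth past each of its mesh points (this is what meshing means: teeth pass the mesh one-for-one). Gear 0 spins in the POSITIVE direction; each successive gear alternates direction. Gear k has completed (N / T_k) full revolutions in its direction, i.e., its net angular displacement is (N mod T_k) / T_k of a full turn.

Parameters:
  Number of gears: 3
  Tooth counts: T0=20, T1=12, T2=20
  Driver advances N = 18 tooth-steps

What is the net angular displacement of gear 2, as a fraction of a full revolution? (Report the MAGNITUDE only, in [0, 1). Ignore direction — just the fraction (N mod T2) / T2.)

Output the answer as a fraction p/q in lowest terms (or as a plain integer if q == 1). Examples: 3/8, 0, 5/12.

Answer: 9/10

Derivation:
Chain of 3 gears, tooth counts: [20, 12, 20]
  gear 0: T0=20, direction=positive, advance = 18 mod 20 = 18 teeth = 18/20 turn
  gear 1: T1=12, direction=negative, advance = 18 mod 12 = 6 teeth = 6/12 turn
  gear 2: T2=20, direction=positive, advance = 18 mod 20 = 18 teeth = 18/20 turn
Gear 2: 18 mod 20 = 18
Fraction = 18 / 20 = 9/10 (gcd(18,20)=2) = 9/10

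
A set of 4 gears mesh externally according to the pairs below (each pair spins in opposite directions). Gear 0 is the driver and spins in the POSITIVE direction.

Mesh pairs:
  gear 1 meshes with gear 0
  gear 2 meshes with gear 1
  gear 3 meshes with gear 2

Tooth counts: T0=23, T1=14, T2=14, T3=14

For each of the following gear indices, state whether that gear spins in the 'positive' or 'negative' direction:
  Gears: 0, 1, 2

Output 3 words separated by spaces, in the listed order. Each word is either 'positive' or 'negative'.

Answer: positive negative positive

Derivation:
Gear 0 (driver): positive (depth 0)
  gear 1: meshes with gear 0 -> depth 1 -> negative (opposite of gear 0)
  gear 2: meshes with gear 1 -> depth 2 -> positive (opposite of gear 1)
  gear 3: meshes with gear 2 -> depth 3 -> negative (opposite of gear 2)
Queried indices 0, 1, 2 -> positive, negative, positive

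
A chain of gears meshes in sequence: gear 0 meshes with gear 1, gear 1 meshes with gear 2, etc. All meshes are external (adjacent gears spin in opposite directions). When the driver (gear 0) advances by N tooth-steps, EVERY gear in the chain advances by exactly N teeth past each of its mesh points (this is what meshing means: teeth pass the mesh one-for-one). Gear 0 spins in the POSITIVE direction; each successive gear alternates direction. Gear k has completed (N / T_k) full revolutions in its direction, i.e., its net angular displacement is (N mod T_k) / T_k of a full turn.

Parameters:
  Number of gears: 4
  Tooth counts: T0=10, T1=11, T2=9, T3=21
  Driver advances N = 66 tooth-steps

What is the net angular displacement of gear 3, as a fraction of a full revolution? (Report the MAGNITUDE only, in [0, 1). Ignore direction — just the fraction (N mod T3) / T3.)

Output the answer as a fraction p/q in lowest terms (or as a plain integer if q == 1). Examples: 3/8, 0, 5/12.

Answer: 1/7

Derivation:
Chain of 4 gears, tooth counts: [10, 11, 9, 21]
  gear 0: T0=10, direction=positive, advance = 66 mod 10 = 6 teeth = 6/10 turn
  gear 1: T1=11, direction=negative, advance = 66 mod 11 = 0 teeth = 0/11 turn
  gear 2: T2=9, direction=positive, advance = 66 mod 9 = 3 teeth = 3/9 turn
  gear 3: T3=21, direction=negative, advance = 66 mod 21 = 3 teeth = 3/21 turn
Gear 3: 66 mod 21 = 3
Fraction = 3 / 21 = 1/7 (gcd(3,21)=3) = 1/7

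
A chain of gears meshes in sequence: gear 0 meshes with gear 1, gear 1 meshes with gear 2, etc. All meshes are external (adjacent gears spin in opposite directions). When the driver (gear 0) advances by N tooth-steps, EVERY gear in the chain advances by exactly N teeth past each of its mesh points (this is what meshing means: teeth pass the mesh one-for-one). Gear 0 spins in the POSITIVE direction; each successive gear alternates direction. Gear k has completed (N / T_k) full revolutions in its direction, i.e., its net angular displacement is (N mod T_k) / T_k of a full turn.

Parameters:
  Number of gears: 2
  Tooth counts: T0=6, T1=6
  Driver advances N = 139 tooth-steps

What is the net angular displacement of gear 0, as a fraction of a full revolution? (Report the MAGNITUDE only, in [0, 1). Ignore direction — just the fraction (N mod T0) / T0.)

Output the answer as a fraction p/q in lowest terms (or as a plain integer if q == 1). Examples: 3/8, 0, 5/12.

Chain of 2 gears, tooth counts: [6, 6]
  gear 0: T0=6, direction=positive, advance = 139 mod 6 = 1 teeth = 1/6 turn
  gear 1: T1=6, direction=negative, advance = 139 mod 6 = 1 teeth = 1/6 turn
Gear 0: 139 mod 6 = 1
Fraction = 1 / 6 = 1/6 (gcd(1,6)=1) = 1/6

Answer: 1/6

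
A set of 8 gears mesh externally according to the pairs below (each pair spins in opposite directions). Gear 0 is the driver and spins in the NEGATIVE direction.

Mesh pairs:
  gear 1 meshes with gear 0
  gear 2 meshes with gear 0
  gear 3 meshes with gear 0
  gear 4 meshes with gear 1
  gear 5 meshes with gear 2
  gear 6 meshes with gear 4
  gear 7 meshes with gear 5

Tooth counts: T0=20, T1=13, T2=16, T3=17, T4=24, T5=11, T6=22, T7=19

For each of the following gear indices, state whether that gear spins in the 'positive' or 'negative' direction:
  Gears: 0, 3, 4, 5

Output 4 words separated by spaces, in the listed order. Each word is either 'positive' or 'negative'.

Answer: negative positive negative negative

Derivation:
Gear 0 (driver): negative (depth 0)
  gear 1: meshes with gear 0 -> depth 1 -> positive (opposite of gear 0)
  gear 2: meshes with gear 0 -> depth 1 -> positive (opposite of gear 0)
  gear 3: meshes with gear 0 -> depth 1 -> positive (opposite of gear 0)
  gear 4: meshes with gear 1 -> depth 2 -> negative (opposite of gear 1)
  gear 5: meshes with gear 2 -> depth 2 -> negative (opposite of gear 2)
  gear 6: meshes with gear 4 -> depth 3 -> positive (opposite of gear 4)
  gear 7: meshes with gear 5 -> depth 3 -> positive (opposite of gear 5)
Queried indices 0, 3, 4, 5 -> negative, positive, negative, negative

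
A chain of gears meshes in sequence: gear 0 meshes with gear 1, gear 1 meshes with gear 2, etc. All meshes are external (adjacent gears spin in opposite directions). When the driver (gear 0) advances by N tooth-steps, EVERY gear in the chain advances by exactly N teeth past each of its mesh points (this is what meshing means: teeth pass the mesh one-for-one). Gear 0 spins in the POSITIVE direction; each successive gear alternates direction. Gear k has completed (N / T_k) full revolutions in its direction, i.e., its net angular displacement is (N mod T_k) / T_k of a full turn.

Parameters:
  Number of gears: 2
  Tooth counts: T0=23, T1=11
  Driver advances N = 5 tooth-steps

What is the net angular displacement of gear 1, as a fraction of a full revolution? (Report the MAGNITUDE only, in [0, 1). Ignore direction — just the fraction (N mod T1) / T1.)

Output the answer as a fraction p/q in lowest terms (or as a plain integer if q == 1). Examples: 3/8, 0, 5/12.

Chain of 2 gears, tooth counts: [23, 11]
  gear 0: T0=23, direction=positive, advance = 5 mod 23 = 5 teeth = 5/23 turn
  gear 1: T1=11, direction=negative, advance = 5 mod 11 = 5 teeth = 5/11 turn
Gear 1: 5 mod 11 = 5
Fraction = 5 / 11 = 5/11 (gcd(5,11)=1) = 5/11

Answer: 5/11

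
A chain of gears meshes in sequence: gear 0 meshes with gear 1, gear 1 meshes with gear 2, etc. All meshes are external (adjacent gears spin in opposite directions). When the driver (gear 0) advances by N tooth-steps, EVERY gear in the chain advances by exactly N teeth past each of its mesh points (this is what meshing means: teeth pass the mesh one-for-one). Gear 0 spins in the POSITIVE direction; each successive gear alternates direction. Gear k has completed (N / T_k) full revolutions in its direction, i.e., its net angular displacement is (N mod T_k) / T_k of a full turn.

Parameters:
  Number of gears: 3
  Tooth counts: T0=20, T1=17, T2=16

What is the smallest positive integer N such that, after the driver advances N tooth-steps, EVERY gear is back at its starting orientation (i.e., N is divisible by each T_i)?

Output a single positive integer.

Gear k returns to start when N is a multiple of T_k.
All gears at start simultaneously when N is a common multiple of [20, 17, 16]; the smallest such N is lcm(20, 17, 16).
Start: lcm = T0 = 20
Fold in T1=17: gcd(20, 17) = 1; lcm(20, 17) = 20 * 17 / 1 = 340 / 1 = 340
Fold in T2=16: gcd(340, 16) = 4; lcm(340, 16) = 340 * 16 / 4 = 5440 / 4 = 1360
Full cycle length = 1360

Answer: 1360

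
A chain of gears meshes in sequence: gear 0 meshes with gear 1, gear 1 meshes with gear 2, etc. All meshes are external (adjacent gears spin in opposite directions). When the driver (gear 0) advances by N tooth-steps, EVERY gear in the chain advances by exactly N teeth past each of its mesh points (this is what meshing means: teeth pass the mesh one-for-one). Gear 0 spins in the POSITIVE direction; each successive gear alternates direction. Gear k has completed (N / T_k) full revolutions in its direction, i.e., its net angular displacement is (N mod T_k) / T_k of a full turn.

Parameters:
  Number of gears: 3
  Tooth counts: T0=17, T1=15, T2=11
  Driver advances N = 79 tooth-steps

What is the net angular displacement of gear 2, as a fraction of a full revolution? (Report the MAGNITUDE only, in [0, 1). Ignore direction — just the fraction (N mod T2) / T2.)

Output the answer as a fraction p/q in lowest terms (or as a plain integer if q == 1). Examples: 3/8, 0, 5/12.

Answer: 2/11

Derivation:
Chain of 3 gears, tooth counts: [17, 15, 11]
  gear 0: T0=17, direction=positive, advance = 79 mod 17 = 11 teeth = 11/17 turn
  gear 1: T1=15, direction=negative, advance = 79 mod 15 = 4 teeth = 4/15 turn
  gear 2: T2=11, direction=positive, advance = 79 mod 11 = 2 teeth = 2/11 turn
Gear 2: 79 mod 11 = 2
Fraction = 2 / 11 = 2/11 (gcd(2,11)=1) = 2/11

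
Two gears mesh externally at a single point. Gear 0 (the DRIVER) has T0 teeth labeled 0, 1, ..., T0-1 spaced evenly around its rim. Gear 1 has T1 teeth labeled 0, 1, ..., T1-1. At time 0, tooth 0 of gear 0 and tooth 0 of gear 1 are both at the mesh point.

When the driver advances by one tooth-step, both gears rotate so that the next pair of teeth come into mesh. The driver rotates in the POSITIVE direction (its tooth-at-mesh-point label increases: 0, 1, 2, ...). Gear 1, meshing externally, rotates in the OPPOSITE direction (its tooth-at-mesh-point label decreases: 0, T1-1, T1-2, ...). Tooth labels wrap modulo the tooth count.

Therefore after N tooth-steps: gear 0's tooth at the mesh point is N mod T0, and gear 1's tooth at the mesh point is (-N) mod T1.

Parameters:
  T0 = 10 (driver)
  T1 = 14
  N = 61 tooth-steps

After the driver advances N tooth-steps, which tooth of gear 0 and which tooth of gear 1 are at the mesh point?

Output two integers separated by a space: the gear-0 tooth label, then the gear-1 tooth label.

Gear 0 (driver, T0=10): tooth at mesh = N mod T0
  61 = 6 * 10 + 1, so 61 mod 10 = 1
  gear 0 tooth = 1
Gear 1 (driven, T1=14): tooth at mesh = (-N) mod T1
  61 = 4 * 14 + 5, so 61 mod 14 = 5
  (-61) mod 14 = (-5) mod 14 = 14 - 5 = 9
Mesh after 61 steps: gear-0 tooth 1 meets gear-1 tooth 9

Answer: 1 9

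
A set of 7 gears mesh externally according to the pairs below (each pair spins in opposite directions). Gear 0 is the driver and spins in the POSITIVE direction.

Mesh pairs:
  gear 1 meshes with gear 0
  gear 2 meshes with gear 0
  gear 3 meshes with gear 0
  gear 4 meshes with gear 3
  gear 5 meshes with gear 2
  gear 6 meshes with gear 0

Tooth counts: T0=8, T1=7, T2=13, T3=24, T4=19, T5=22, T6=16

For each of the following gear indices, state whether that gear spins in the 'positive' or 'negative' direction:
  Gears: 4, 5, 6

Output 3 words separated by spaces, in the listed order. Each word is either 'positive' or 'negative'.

Answer: positive positive negative

Derivation:
Gear 0 (driver): positive (depth 0)
  gear 1: meshes with gear 0 -> depth 1 -> negative (opposite of gear 0)
  gear 2: meshes with gear 0 -> depth 1 -> negative (opposite of gear 0)
  gear 3: meshes with gear 0 -> depth 1 -> negative (opposite of gear 0)
  gear 4: meshes with gear 3 -> depth 2 -> positive (opposite of gear 3)
  gear 5: meshes with gear 2 -> depth 2 -> positive (opposite of gear 2)
  gear 6: meshes with gear 0 -> depth 1 -> negative (opposite of gear 0)
Queried indices 4, 5, 6 -> positive, positive, negative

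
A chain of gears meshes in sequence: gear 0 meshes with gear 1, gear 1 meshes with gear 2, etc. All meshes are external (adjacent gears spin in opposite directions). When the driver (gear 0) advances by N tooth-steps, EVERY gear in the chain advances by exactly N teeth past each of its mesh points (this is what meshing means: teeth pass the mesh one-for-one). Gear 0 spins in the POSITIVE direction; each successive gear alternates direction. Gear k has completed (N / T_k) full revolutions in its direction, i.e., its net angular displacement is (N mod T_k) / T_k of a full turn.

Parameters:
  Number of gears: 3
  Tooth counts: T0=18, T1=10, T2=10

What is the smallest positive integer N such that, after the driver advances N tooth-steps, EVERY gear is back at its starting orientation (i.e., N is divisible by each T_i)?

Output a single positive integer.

Answer: 90

Derivation:
Gear k returns to start when N is a multiple of T_k.
All gears at start simultaneously when N is a common multiple of [18, 10, 10]; the smallest such N is lcm(18, 10, 10).
Start: lcm = T0 = 18
Fold in T1=10: gcd(18, 10) = 2; lcm(18, 10) = 18 * 10 / 2 = 180 / 2 = 90
Fold in T2=10: gcd(90, 10) = 10; lcm(90, 10) = 90 * 10 / 10 = 900 / 10 = 90
Full cycle length = 90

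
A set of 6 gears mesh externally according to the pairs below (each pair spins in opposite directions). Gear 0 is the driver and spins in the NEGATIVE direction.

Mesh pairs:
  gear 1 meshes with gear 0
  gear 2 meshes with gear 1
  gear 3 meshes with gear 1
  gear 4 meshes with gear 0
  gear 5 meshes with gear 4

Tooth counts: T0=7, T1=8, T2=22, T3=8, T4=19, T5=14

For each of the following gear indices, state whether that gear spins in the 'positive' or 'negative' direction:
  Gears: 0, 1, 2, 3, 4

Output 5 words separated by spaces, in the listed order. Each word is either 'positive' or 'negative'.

Answer: negative positive negative negative positive

Derivation:
Gear 0 (driver): negative (depth 0)
  gear 1: meshes with gear 0 -> depth 1 -> positive (opposite of gear 0)
  gear 2: meshes with gear 1 -> depth 2 -> negative (opposite of gear 1)
  gear 3: meshes with gear 1 -> depth 2 -> negative (opposite of gear 1)
  gear 4: meshes with gear 0 -> depth 1 -> positive (opposite of gear 0)
  gear 5: meshes with gear 4 -> depth 2 -> negative (opposite of gear 4)
Queried indices 0, 1, 2, 3, 4 -> negative, positive, negative, negative, positive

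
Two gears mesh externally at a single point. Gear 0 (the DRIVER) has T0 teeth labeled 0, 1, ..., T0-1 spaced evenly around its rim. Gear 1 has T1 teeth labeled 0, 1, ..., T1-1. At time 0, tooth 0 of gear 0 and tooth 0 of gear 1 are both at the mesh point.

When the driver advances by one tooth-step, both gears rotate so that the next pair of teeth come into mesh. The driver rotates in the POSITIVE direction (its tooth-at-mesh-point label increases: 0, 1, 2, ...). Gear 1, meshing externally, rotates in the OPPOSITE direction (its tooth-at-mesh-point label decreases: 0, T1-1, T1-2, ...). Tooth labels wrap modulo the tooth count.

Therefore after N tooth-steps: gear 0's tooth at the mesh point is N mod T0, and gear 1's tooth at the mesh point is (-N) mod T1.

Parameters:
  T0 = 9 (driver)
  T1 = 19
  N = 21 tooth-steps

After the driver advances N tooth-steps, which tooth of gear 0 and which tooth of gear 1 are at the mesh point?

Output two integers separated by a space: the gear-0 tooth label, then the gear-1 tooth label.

Answer: 3 17

Derivation:
Gear 0 (driver, T0=9): tooth at mesh = N mod T0
  21 = 2 * 9 + 3, so 21 mod 9 = 3
  gear 0 tooth = 3
Gear 1 (driven, T1=19): tooth at mesh = (-N) mod T1
  21 = 1 * 19 + 2, so 21 mod 19 = 2
  (-21) mod 19 = (-2) mod 19 = 19 - 2 = 17
Mesh after 21 steps: gear-0 tooth 3 meets gear-1 tooth 17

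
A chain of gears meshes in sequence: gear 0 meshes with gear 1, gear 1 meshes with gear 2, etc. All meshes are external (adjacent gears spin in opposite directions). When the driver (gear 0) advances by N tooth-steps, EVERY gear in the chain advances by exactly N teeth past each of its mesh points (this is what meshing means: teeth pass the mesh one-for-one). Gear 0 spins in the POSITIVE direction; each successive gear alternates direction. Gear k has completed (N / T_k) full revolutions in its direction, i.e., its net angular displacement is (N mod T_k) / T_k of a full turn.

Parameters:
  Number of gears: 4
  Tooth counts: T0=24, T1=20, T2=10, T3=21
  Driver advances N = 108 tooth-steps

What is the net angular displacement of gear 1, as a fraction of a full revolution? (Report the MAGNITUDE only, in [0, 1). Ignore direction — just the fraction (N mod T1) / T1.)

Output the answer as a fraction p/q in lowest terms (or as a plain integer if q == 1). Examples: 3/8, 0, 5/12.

Chain of 4 gears, tooth counts: [24, 20, 10, 21]
  gear 0: T0=24, direction=positive, advance = 108 mod 24 = 12 teeth = 12/24 turn
  gear 1: T1=20, direction=negative, advance = 108 mod 20 = 8 teeth = 8/20 turn
  gear 2: T2=10, direction=positive, advance = 108 mod 10 = 8 teeth = 8/10 turn
  gear 3: T3=21, direction=negative, advance = 108 mod 21 = 3 teeth = 3/21 turn
Gear 1: 108 mod 20 = 8
Fraction = 8 / 20 = 2/5 (gcd(8,20)=4) = 2/5

Answer: 2/5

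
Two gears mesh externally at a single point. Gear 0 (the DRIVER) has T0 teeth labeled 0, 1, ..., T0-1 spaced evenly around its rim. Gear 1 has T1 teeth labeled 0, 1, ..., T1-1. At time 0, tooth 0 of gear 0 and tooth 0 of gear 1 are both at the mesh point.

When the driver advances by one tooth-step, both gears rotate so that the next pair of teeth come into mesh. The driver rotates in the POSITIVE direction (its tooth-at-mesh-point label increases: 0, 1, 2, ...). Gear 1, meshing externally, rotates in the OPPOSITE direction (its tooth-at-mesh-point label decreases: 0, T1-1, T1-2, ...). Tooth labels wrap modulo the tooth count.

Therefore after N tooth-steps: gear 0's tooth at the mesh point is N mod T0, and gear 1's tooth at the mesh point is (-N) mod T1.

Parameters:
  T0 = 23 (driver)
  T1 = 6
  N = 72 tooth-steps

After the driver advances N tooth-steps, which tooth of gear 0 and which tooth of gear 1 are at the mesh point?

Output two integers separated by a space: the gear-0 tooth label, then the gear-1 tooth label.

Gear 0 (driver, T0=23): tooth at mesh = N mod T0
  72 = 3 * 23 + 3, so 72 mod 23 = 3
  gear 0 tooth = 3
Gear 1 (driven, T1=6): tooth at mesh = (-N) mod T1
  72 = 12 * 6 + 0, so 72 mod 6 = 0
  (-72) mod 6 = 0
Mesh after 72 steps: gear-0 tooth 3 meets gear-1 tooth 0

Answer: 3 0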